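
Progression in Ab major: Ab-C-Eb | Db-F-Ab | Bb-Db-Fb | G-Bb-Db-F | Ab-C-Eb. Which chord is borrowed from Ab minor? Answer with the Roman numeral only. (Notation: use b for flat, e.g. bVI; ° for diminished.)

Ab major has the diatonic set Ab, Bbm, Cm, Db, Eb, Fm, Gdim. Ab–C–Eb = Ab, Db–F–Ab = Db and G–Bb–Db–F = Gm7b5 all belong to that set. Bb–Db–Fb is not: scale degree 2 in Ab major carries Bbm (ii). In Ab minor the chord on that degree is Bbdim, so here it functions as ii°, borrowed from the parallel minor.

ii°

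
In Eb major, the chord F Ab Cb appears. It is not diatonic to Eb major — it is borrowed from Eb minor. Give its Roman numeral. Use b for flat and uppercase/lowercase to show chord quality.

ii°

F is scale degree 2 in Eb major. The diatonic chord on degree 2 would be Fm (ii), but F–Ab–Cb is the diminished chord from Eb minor. As a borrowed chord it is labeled ii°.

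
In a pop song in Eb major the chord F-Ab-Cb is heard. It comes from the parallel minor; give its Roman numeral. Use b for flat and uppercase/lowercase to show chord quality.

ii°

The root F is the diatonic 2nd degree of Eb major; the borrowing shows in the chord quality. The diatonic chord on degree 2 would be Fm (ii), but F–Ab–Cb is the diminished chord from Eb minor. As a borrowed chord it is labeled ii°.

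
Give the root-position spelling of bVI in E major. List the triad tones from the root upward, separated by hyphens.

Scale degree 6 in E major is C#. bVI uses the lowered form, C, taken from E minor. In E minor the chord on C is C–E–G.

C-E-G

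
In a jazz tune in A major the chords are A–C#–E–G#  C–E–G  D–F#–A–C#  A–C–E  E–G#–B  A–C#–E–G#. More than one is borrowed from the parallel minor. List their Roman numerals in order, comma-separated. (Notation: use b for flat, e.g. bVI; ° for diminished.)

The diatonic triads in A major are A, Bm, C#m, D, E, F#m, G#dim. Of the given chords, A–C#–E–G# = Amaj7, D–F#–A–C# = Dmaj7 and E–G#–B = E are diatonic. But C–E–G is foreign: the diatonic iii on degree 3 is C#m, whereas C comes from A minor. It is labeled bIII. A–C–E doesn't fit — on degree 1 A major would have A (I). Am is the degree-1 chord of A minor, so it is the borrowed i.

bIII, i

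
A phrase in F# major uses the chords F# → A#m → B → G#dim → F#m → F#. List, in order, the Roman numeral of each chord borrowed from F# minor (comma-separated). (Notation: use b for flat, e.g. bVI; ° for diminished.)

In F# major the diatonic chords are F#, G#m, A#m, B, C#, D#m, E#dim. F#, A#m and B all belong to that set. But G#dim (G#–B–D) is foreign: the diatonic ii on degree 2 is G#m, whereas G#dim comes from F# minor. It is labeled ii°. But F#m (F#–A–C#) is foreign: the diatonic I on degree 1 is F#, whereas F#m comes from F# minor. It is labeled i.

ii°, i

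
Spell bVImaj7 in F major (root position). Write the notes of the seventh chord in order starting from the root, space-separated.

Db F Ab C

bVImaj7 is built on the lowered scale degree 6. In F major degree 6 is D; lowered it becomes Db. Stacking thirds in F minor on Db gives Db–F–Ab–C.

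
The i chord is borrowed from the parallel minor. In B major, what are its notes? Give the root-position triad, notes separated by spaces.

The root, B, is scale degree 1 — the same note in B major and B minor; only the chord quality changes. Building the minor chord from the parallel minor on B: B–D–F#.

B D F#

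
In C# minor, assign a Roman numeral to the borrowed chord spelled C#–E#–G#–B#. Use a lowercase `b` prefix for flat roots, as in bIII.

The root C# is the diatonic 1st degree of C# minor; the borrowing shows in the chord quality. Diatonically C# minor has C#m (i) on that degree; C#–E#–G#–B# is instead the major-seventh chord native to C# major, so it takes the label Imaj7.

Imaj7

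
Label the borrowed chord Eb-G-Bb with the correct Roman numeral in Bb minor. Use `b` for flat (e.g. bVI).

IV

Eb is scale degree 4 in Bb minor. Diatonically Bb minor has Ebm (iv) on that degree; Eb–G–Bb is instead the major chord native to Bb major, so it takes the label IV.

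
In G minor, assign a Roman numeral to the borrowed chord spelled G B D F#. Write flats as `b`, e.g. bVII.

Imaj7

The root G is the diatonic 1st degree of G minor; the borrowing shows in the chord quality. G–B–D–F# is a major-seventh chord — the form found in G major, not the diatonic i (Gm). Borrowed into G minor it is written Imaj7.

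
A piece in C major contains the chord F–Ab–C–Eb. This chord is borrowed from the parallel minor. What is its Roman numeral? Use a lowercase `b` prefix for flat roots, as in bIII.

iv7

The root F is the diatonic 4th degree of C major; the borrowing shows in the chord quality. Diatonically C major has F (IV) on that degree; F–Ab–C–Eb is instead the minor-seventh chord native to C minor, so it takes the label iv7.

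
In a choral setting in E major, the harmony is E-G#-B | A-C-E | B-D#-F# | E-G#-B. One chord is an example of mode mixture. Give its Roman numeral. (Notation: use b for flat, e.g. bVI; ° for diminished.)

iv

The diatonic triads in E major are E, F#m, G#m, A, B, C#m, D#dim. E–G#–B = E and B–D#–F# = B are both diatonic. But A–C–E is foreign: the diatonic IV on degree 4 is A, whereas Am comes from E minor. It is labeled iv.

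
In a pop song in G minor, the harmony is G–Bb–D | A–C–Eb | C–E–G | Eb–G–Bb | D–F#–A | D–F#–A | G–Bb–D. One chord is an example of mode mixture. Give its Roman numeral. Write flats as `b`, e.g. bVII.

G minor has the diatonic set Gm, Adim, Bb, Cm, D, Eb, F (with V from harmonic minor). G–Bb–D = Gm, A–C–Eb = Adim, Eb–G–Bb = Eb and D–F#–A = D all belong to that set. C–E–G is not: scale degree 4 in G minor carries Cm (iv). In G major the chord on that degree is C, so here it functions as IV, borrowed from the parallel major.

IV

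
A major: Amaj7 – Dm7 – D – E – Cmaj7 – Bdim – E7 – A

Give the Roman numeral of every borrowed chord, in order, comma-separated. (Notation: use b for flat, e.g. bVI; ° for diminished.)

The diatonic triads in A major are A, Bm, C#m, D, E, F#m, G#dim. Amaj7, D, E, E7 and A are all diatonic. But Dm7 (D–F–A–C) is foreign: the diatonic IV on degree 4 is D, whereas Dm7 comes from A minor. It is labeled iv7. Cmaj7 (C–E–G–B) is not: scale degree 3 in A major carries C#m (iii). In A minor the chord on that degree is Cmaj7, so here it functions as bIIImaj7, borrowed from the parallel minor. Bdim (B–D–F) is not: scale degree 2 in A major carries Bm (ii). In A minor the chord on that degree is Bdim, so here it functions as ii°, borrowed from the parallel minor.

iv7, bIIImaj7, ii°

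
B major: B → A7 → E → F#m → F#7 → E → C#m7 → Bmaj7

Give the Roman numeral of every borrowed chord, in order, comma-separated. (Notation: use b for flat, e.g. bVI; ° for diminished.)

bVII7, v

The diatonic triads in B major are B, C#m, D#m, E, F#, G#m, A#dim. B, E, F#7, C#m7 and Bmaj7 are all diatonic. A7 (A–C#–E–G) doesn't fit — on degree 7 B major would have A#dim (vii°). A7 is the degree-7 chord of B minor, so it is the borrowed bVII7. F#m (F#–A–C#) doesn't fit — on degree 5 B major would have F# (V). F#m is the degree-5 chord of B minor, so it is the borrowed v.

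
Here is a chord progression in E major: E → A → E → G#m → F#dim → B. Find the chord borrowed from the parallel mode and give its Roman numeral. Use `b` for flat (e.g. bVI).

ii°

In E major the diatonic chords are E, F#m, G#m, A, B, C#m, D#dim. Of the given chords, E, A, G#m and B are diatonic. F#dim (F#–A–C) doesn't fit — on degree 2 E major would have F#m (ii). F#dim is the degree-2 chord of E minor, so it is the borrowed ii°.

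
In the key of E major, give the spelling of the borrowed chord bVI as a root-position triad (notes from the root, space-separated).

C E G

The root of bVI is the lowered 6th degree: C# becomes C. Stacking thirds in E minor on C gives C–E–G.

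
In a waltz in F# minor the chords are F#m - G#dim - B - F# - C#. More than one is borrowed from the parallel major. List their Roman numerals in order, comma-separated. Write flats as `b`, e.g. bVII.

IV, I

The diatonic triads in F# minor (with V from harmonic minor) are F#m, G#dim, A, Bm, C#, D, E. F#m, G#dim and C# all belong to that set. But B (B–D#–F#) is foreign: the diatonic iv on degree 4 is Bm, whereas B comes from F# major. It is labeled IV. F# (F#–A#–C#) is not: scale degree 1 in F# minor carries F#m (i). In F# major the chord on that degree is F#, so here it functions as I, borrowed from the parallel major.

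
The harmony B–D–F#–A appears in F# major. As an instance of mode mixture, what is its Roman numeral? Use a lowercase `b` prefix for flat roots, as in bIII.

iv7

The root B is the diatonic 4th degree of F# major; the borrowing shows in the chord quality. B–D–F#–A is a minor-seventh chord — the form found in F# minor, not the diatonic IV (B). Borrowed into F# major it is written iv7.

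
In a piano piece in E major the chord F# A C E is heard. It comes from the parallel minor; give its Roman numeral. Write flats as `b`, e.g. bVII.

iiø7

F# is scale degree 2 in E major. F#–A–C–E is a half-diminished-seventh chord — the form found in E minor, not the diatonic ii (F#m). Borrowed into E major it is written iiø7.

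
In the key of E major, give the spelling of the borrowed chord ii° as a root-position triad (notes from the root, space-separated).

F# A C

ii° is built on scale degree 2, which is F# in both E major and its parallel. Building the diminished chord from the parallel minor on F#: F#–A–C.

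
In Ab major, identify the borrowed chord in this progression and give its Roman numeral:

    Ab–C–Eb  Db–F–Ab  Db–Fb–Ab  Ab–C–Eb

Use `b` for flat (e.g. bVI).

The diatonic triads in Ab major are Ab, Bbm, Cm, Db, Eb, Fm, Gdim. Ab–C–Eb = Ab and Db–F–Ab = Db both belong to that set. Db–Fb–Ab doesn't fit — on degree 4 Ab major would have Db (IV). Dbm is the degree-4 chord of Ab minor, so it is the borrowed iv.

iv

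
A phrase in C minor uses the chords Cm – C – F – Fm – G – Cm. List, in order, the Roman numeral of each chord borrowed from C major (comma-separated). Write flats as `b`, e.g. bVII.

I, IV

In C minor (with V from harmonic minor) the diatonic chords are Cm, Ddim, Eb, Fm, G, Ab, Bb. Cm, Fm and G are all diatonic. But C (C–E–G) is foreign: the diatonic i on degree 1 is Cm, whereas C comes from C major. It is labeled I. F (F–A–C) is not: scale degree 4 in C minor carries Fm (iv). In C major the chord on that degree is F, so here it functions as IV, borrowed from the parallel major.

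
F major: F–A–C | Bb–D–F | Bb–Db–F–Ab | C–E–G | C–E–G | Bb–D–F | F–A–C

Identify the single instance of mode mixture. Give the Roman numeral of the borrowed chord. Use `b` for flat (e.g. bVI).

F major has the diatonic set F, Gm, Am, Bb, C, Dm, Edim. F–A–C = F, Bb–D–F = Bb and C–E–G = C all belong to that set. But Bb–Db–F–Ab is foreign: the diatonic IV on degree 4 is Bb, whereas Bbm7 comes from F minor. It is labeled iv7.

iv7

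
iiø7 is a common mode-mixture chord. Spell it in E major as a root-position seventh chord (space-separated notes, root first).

F# A C E

The root, F#, is scale degree 2 — the same note in E major and E minor; only the chord quality changes. In E minor the chord on F# is F#–A–C–E.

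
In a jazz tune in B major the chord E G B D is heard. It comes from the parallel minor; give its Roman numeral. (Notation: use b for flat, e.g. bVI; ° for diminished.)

iv7

E is scale degree 4 in B major. Diatonically B major has E (IV) on that degree; E–G–B–D is instead the minor-seventh chord native to B minor, so it takes the label iv7.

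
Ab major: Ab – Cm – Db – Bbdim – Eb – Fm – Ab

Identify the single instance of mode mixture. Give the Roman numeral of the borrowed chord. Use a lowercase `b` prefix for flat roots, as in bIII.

ii°

Ab major has the diatonic set Ab, Bbm, Cm, Db, Eb, Fm, Gdim. Ab, Cm, Db, Eb and Fm are all diatonic. But Bbdim (Bb–Db–Fb) is foreign: the diatonic ii on degree 2 is Bbm, whereas Bbdim comes from Ab minor. It is labeled ii°.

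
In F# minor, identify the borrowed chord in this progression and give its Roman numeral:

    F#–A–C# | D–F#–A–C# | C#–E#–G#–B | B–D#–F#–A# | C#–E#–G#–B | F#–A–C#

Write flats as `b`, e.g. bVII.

IVmaj7

The diatonic triads in F# minor (with V from harmonic minor) are F#m, G#dim, A, Bm, C#, D, E. Of the given chords, F#–A–C# = F#m, D–F#–A–C# = Dmaj7 and C#–E#–G#–B = C#7 are diatonic. B–D#–F#–A# doesn't fit — on degree 4 F# minor would have Bm (iv). Bmaj7 is the degree-4 chord of F# major, so it is the borrowed IVmaj7.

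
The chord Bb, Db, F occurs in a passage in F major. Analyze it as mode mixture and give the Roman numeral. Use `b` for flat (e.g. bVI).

The root Bb is the diatonic 4th degree of F major; the borrowing shows in the chord quality. Diatonically F major has Bb (IV) on that degree; Bb–Db–F is instead the minor chord native to F minor, so it takes the label iv.

iv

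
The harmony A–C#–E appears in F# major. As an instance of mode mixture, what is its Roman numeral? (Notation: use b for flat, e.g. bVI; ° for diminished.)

bIII

In F# major scale degree 3 is A#; A is its lowered form, from F# minor. The diatonic chord on degree 3 would be A#m (iii), but A–C#–E is the major chord from F# minor. As a borrowed chord it is labeled bIII.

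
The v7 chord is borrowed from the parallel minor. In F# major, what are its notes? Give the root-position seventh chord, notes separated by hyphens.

v7 is built on scale degree 5, which is C# in both F# major and its parallel. Stacking thirds in F# minor on C# gives C#–E–G#–B.

C#-E-G#-B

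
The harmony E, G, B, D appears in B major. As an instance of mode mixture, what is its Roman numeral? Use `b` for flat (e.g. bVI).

iv7

E is scale degree 4 in B major. E–G–B–D is a minor-seventh chord — the form found in B minor, not the diatonic IV (E). Borrowed into B major it is written iv7.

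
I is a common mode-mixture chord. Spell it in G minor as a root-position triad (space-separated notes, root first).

I is built on scale degree 1, which is G in both G minor and its parallel. Building the major chord from the parallel major on G: G–B–D.

G B D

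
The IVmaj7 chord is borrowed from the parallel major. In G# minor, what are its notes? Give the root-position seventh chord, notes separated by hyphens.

The root, C#, is scale degree 4 — the same note in G# minor and G# major; only the chord quality changes. In G# major the chord on C# is C#–E#–G#–B#.

C#-E#-G#-B#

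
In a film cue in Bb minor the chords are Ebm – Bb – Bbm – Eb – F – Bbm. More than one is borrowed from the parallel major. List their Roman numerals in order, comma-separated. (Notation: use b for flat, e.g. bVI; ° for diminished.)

I, IV

The diatonic triads in Bb minor (with V from harmonic minor) are Bbm, Cdim, Db, Ebm, F, Gb, Ab. Ebm, Bbm and F all belong to that set. Bb (Bb–D–F) is not: scale degree 1 in Bb minor carries Bbm (i). In Bb major the chord on that degree is Bb, so here it functions as I, borrowed from the parallel major. Eb (Eb–G–Bb) is not: scale degree 4 in Bb minor carries Ebm (iv). In Bb major the chord on that degree is Eb, so here it functions as IV, borrowed from the parallel major.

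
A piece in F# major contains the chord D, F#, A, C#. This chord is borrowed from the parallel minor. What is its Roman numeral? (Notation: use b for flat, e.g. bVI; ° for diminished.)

D is the lowered form of scale degree 6 in F# major (the diatonic degree 6 is D#). The diatonic chord on degree 6 would be D#m (vi), but D–F#–A–C# is the major-seventh chord from F# minor. As a borrowed chord it is labeled bVImaj7.

bVImaj7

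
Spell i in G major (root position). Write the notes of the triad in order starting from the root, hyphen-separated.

G-Bb-D

i is built on scale degree 1, which is G in both G major and its parallel. In G minor the chord on G is G–Bb–D.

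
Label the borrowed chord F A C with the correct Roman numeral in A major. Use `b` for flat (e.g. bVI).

The root F is the lowered 6th scale degree — diatonically A major has F# there. F–A–C is a major chord — the form found in A minor, not the diatonic vi (F#m). Borrowed into A major it is written bVI.

bVI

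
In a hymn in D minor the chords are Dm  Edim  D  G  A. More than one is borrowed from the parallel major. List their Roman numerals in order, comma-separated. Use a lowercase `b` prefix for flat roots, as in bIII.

The diatonic triads in D minor (with V from harmonic minor) are Dm, Edim, F, Gm, A, Bb, C. Dm, Edim and A all belong to that set. D (D–F#–A) doesn't fit — on degree 1 D minor would have Dm (i). D is the degree-1 chord of D major, so it is the borrowed I. G (G–B–D) doesn't fit — on degree 4 D minor would have Gm (iv). G is the degree-4 chord of D major, so it is the borrowed IV.

I, IV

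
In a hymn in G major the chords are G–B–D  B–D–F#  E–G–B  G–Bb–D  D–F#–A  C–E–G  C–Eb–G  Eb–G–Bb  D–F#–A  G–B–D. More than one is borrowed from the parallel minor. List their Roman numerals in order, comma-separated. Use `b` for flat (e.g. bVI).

In G major the diatonic chords are G, Am, Bm, C, D, Em, F#dim. Of the given chords, G–B–D = G, B–D–F# = Bm, E–G–B = Em, D–F#–A = D and C–E–G = C are diatonic. But G–Bb–D is foreign: the diatonic I on degree 1 is G, whereas Gm comes from G minor. It is labeled i. C–Eb–G doesn't fit — on degree 4 G major would have C (IV). Cm is the degree-4 chord of G minor, so it is the borrowed iv. But Eb–G–Bb is foreign: the diatonic vi on degree 6 is Em, whereas Eb comes from G minor. It is labeled bVI.

i, iv, bVI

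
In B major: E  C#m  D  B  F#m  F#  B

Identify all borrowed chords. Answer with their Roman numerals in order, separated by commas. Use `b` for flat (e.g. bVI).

bIII, v

B major has the diatonic set B, C#m, D#m, E, F#, G#m, A#dim. E, C#m, B and F# are all diatonic. D (D–F#–A) doesn't fit — on degree 3 B major would have D#m (iii). D is the degree-3 chord of B minor, so it is the borrowed bIII. F#m (F#–A–C#) is not: scale degree 5 in B major carries F# (V). In B minor the chord on that degree is F#m, so here it functions as v, borrowed from the parallel minor.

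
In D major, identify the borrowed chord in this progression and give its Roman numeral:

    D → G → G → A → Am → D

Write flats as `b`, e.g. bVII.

In D major the diatonic chords are D, Em, F#m, G, A, Bm, C#dim. D, G and A all belong to that set. Am (A–C–E) doesn't fit — on degree 5 D major would have A (V). Am is the degree-5 chord of D minor, so it is the borrowed v.

v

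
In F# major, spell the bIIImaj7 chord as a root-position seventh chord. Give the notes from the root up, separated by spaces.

A C# E G#

The root of bIIImaj7 is the lowered 3rd degree: A# becomes A. In F# minor the chord on A is A–C#–E–G#.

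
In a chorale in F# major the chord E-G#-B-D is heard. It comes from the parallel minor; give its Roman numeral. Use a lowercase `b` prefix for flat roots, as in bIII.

bVII7

E is the lowered form of scale degree 7 in F# major (the diatonic degree 7 is E#). Diatonically F# major has E#dim (vii°) on that degree; E–G#–B–D is instead the dominant-seventh chord native to F# minor, so it takes the label bVII7.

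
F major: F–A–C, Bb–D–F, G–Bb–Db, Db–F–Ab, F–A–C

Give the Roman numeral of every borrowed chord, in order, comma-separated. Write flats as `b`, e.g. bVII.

ii°, bVI

F major has the diatonic set F, Gm, Am, Bb, C, Dm, Edim. F–A–C = F and Bb–D–F = Bb are both diatonic. But G–Bb–Db is foreign: the diatonic ii on degree 2 is Gm, whereas Gdim comes from F minor. It is labeled ii°. But Db–F–Ab is foreign: the diatonic vi on degree 6 is Dm, whereas Db comes from F minor. It is labeled bVI.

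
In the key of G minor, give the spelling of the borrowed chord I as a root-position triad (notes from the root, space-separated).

G B D

The root, G, is scale degree 1 — the same note in G minor and G major; only the chord quality changes. In G major the chord on G is G–B–D.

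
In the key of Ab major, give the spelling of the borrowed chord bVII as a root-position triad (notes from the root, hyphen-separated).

The root of bVII is the lowered 7th degree: G becomes Gb. In Ab minor the chord on Gb is Gb–Bb–Db.

Gb-Bb-Db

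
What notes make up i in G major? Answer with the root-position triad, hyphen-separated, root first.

G-Bb-D

i is built on scale degree 1, which is G in both G major and its parallel. Stacking thirds in G minor on G gives G–Bb–D.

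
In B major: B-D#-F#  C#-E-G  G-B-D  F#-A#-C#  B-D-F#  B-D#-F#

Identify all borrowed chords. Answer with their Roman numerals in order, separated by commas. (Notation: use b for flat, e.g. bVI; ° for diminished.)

In B major the diatonic chords are B, C#m, D#m, E, F#, G#m, A#dim. B–D#–F# = B and F#–A#–C# = F# are both diatonic. C#–E–G is not: scale degree 2 in B major carries C#m (ii). In B minor the chord on that degree is C#dim, so here it functions as ii°, borrowed from the parallel minor. But G–B–D is foreign: the diatonic vi on degree 6 is G#m, whereas G comes from B minor. It is labeled bVI. B–D–F# is not: scale degree 1 in B major carries B (I). In B minor the chord on that degree is Bm, so here it functions as i, borrowed from the parallel minor.

ii°, bVI, i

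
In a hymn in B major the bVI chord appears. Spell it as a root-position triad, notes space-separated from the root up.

G B D

bVI is built on the lowered scale degree 6. In B major degree 6 is G#; lowered it becomes G. In B minor the chord on G is G–B–D.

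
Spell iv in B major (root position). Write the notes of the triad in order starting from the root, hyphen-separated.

iv is built on scale degree 4, which is E in both B major and its parallel. In B minor the chord on E is E–G–B.

E-G-B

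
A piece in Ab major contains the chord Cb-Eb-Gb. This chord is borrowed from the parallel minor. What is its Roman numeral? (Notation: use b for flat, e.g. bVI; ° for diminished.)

bIII

In Ab major scale degree 3 is C; Cb is its lowered form, from Ab minor. The diatonic chord on degree 3 would be Cm (iii), but Cb–Eb–Gb is the major chord from Ab minor. As a borrowed chord it is labeled bIII.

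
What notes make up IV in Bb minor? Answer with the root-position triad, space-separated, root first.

Eb G Bb

The root, Eb, is scale degree 4 — the same note in Bb minor and Bb major; only the chord quality changes. In Bb major the chord on Eb is Eb–G–Bb.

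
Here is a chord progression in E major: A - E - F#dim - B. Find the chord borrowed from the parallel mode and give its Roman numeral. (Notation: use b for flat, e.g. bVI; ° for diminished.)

ii°

The diatonic triads in E major are E, F#m, G#m, A, B, C#m, D#dim. Of the given chords, A, E and B are diatonic. F#dim (F#–A–C) doesn't fit — on degree 2 E major would have F#m (ii). F#dim is the degree-2 chord of E minor, so it is the borrowed ii°.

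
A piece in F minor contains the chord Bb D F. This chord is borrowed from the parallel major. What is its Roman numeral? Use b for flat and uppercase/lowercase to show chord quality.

The root Bb is the diatonic 4th degree of F minor; the borrowing shows in the chord quality. The diatonic chord on degree 4 would be Bbm (iv), but Bb–D–F is the major chord from F major. As a borrowed chord it is labeled IV.

IV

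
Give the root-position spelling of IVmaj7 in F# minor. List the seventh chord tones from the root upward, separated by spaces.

B D# F# A#

IVmaj7 is built on scale degree 4, which is B in both F# minor and its parallel. In F# major the chord on B is B–D#–F#–A#.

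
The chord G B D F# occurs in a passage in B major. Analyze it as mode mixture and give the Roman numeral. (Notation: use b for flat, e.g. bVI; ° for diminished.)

bVImaj7

In B major scale degree 6 is G#; G is its lowered form, from B minor. Diatonically B major has G#m (vi) on that degree; G–B–D–F# is instead the major-seventh chord native to B minor, so it takes the label bVImaj7.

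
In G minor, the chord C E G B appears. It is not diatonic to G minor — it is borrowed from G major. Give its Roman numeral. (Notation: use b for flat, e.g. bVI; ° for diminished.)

The root C is the diatonic 4th degree of G minor; the borrowing shows in the chord quality. The diatonic chord on degree 4 would be Cm (iv), but C–E–G–B is the major-seventh chord from G major. As a borrowed chord it is labeled IVmaj7.

IVmaj7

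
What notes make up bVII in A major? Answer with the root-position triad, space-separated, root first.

G B D

bVII is built on the lowered scale degree 7. In A major degree 7 is G#; lowered it becomes G. Building the major chord from the parallel minor on G: G–B–D.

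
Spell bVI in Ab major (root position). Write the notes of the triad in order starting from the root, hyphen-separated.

Fb-Ab-Cb

Scale degree 6 in Ab major is F. bVI uses the lowered form, Fb, taken from Ab minor. Building the major chord from the parallel minor on Fb: Fb–Ab–Cb.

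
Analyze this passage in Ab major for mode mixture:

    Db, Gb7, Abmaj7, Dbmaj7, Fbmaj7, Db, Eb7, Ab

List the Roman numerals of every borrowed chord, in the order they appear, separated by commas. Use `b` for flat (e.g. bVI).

bVII7, bVImaj7

Ab major has the diatonic set Ab, Bbm, Cm, Db, Eb, Fm, Gdim. Db, Abmaj7, Dbmaj7, Eb7 and Ab are all diatonic. Gb7 (Gb–Bb–Db–Fb) doesn't fit — on degree 7 Ab major would have Gdim (vii°). Gb7 is the degree-7 chord of Ab minor, so it is the borrowed bVII7. Fbmaj7 (Fb–Ab–Cb–Eb) doesn't fit — on degree 6 Ab major would have Fm (vi). Fbmaj7 is the degree-6 chord of Ab minor, so it is the borrowed bVImaj7.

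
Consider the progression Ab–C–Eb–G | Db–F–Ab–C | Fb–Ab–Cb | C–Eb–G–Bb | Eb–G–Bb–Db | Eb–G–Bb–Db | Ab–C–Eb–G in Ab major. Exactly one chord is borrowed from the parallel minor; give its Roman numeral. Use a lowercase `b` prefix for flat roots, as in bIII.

bVI

In Ab major the diatonic chords are Ab, Bbm, Cm, Db, Eb, Fm, Gdim. Ab–C–Eb–G = Abmaj7, Db–F–Ab–C = Dbmaj7, C–Eb–G–Bb = Cm7 and Eb–G–Bb–Db = Eb7 are all diatonic. Fb–Ab–Cb is not: scale degree 6 in Ab major carries Fm (vi). In Ab minor the chord on that degree is Fb, so here it functions as bVI, borrowed from the parallel minor.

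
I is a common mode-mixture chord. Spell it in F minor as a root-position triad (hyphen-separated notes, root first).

F-A-C

I is built on scale degree 1, which is F in both F minor and its parallel. Stacking thirds in F major on F gives F–A–C.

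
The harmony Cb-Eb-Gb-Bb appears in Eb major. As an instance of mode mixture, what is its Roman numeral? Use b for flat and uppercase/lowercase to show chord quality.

bVImaj7

Cb is the lowered form of scale degree 6 in Eb major (the diatonic degree 6 is C). Diatonically Eb major has Cm (vi) on that degree; Cb–Eb–Gb–Bb is instead the major-seventh chord native to Eb minor, so it takes the label bVImaj7.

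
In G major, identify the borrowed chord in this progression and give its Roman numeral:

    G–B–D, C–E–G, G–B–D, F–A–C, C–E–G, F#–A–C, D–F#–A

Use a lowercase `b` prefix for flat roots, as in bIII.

bVII

In G major the diatonic chords are G, Am, Bm, C, D, Em, F#dim. G–B–D = G, C–E–G = C, F#–A–C = F#dim and D–F#–A = D all belong to that set. F–A–C is not: scale degree 7 in G major carries F#dim (vii°). In G minor the chord on that degree is F, so here it functions as bVII, borrowed from the parallel minor.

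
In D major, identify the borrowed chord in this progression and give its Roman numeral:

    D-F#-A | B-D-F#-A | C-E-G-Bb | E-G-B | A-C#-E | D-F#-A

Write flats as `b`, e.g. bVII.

The diatonic triads in D major are D, Em, F#m, G, A, Bm, C#dim. D–F#–A = D, B–D–F#–A = Bm7, E–G–B = Em and A–C#–E = A all belong to that set. C–E–G–Bb doesn't fit — on degree 7 D major would have C#dim (vii°). C7 is the degree-7 chord of D minor, so it is the borrowed bVII7.

bVII7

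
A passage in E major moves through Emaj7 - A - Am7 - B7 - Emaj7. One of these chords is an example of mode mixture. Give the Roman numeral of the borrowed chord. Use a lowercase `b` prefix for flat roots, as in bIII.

iv7

E major has the diatonic set E, F#m, G#m, A, B, C#m, D#dim. Of the given chords, Emaj7, A and B7 are diatonic. Am7 (A–C–E–G) is not: scale degree 4 in E major carries A (IV). In E minor the chord on that degree is Am7, so here it functions as iv7, borrowed from the parallel minor.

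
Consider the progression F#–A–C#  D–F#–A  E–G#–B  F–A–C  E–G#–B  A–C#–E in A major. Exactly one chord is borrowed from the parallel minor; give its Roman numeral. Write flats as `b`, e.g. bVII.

In A major the diatonic chords are A, Bm, C#m, D, E, F#m, G#dim. Of the given chords, F#–A–C# = F#m, D–F#–A = D, E–G#–B = E and A–C#–E = A are diatonic. But F–A–C is foreign: the diatonic vi on degree 6 is F#m, whereas F comes from A minor. It is labeled bVI.

bVI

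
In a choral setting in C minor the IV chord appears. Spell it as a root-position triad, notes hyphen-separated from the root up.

IV is built on scale degree 4, which is F in both C minor and its parallel. Building the major chord from the parallel major on F: F–A–C.

F-A-C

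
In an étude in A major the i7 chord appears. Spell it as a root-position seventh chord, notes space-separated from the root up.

A C E G

The root, A, is scale degree 1 — the same note in A major and A minor; only the chord quality changes. In A minor the chord on A is A–C–E–G.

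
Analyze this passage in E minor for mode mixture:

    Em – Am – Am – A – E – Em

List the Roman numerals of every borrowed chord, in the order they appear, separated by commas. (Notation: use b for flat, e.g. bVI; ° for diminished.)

In E minor (with V from harmonic minor) the diatonic chords are Em, F#dim, G, Am, B, C, D. Em and Am both belong to that set. A (A–C#–E) doesn't fit — on degree 4 E minor would have Am (iv). A is the degree-4 chord of E major, so it is the borrowed IV. E (E–G#–B) doesn't fit — on degree 1 E minor would have Em (i). E is the degree-1 chord of E major, so it is the borrowed I.

IV, I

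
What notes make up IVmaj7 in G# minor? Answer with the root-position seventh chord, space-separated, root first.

C# E# G# B#

The root, C#, is scale degree 4 — the same note in G# minor and G# major; only the chord quality changes. Stacking thirds in G# major on C# gives C#–E#–G#–B#.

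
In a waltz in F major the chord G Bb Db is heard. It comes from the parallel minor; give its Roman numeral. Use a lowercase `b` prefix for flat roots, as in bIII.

ii°

The root G is the diatonic 2nd degree of F major; the borrowing shows in the chord quality. G–Bb–Db is a diminished chord — the form found in F minor, not the diatonic ii (Gm). Borrowed into F major it is written ii°.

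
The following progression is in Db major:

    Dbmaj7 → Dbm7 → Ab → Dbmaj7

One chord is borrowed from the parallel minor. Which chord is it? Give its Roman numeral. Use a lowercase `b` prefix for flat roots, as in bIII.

i7

Db major has the diatonic set Db, Ebm, Fm, Gb, Ab, Bbm, Cdim. Dbmaj7 and Ab both belong to that set. Dbm7 (Db–Fb–Ab–Cb) doesn't fit — on degree 1 Db major would have Db (I). Dbm7 is the degree-1 chord of Db minor, so it is the borrowed i7.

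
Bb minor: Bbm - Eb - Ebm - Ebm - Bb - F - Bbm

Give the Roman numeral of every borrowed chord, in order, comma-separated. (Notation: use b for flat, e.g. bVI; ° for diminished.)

IV, I

In Bb minor (with V from harmonic minor) the diatonic chords are Bbm, Cdim, Db, Ebm, F, Gb, Ab. Of the given chords, Bbm, Ebm and F are diatonic. Eb (Eb–G–Bb) doesn't fit — on degree 4 Bb minor would have Ebm (iv). Eb is the degree-4 chord of Bb major, so it is the borrowed IV. Bb (Bb–D–F) is not: scale degree 1 in Bb minor carries Bbm (i). In Bb major the chord on that degree is Bb, so here it functions as I, borrowed from the parallel major.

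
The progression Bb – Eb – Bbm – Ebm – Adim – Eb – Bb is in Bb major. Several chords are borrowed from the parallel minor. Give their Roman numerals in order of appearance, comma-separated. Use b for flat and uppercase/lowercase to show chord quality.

i, iv

Bb major has the diatonic set Bb, Cm, Dm, Eb, F, Gm, Adim. Of the given chords, Bb, Eb and Adim are diatonic. But Bbm (Bb–Db–F) is foreign: the diatonic I on degree 1 is Bb, whereas Bbm comes from Bb minor. It is labeled i. But Ebm (Eb–Gb–Bb) is foreign: the diatonic IV on degree 4 is Eb, whereas Ebm comes from Bb minor. It is labeled iv.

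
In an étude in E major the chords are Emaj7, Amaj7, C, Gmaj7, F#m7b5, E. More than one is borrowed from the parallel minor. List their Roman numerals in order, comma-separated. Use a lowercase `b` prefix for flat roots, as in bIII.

bVI, bIIImaj7, iiø7

In E major the diatonic chords are E, F#m, G#m, A, B, C#m, D#dim. Of the given chords, Emaj7, Amaj7 and E are diatonic. But C (C–E–G) is foreign: the diatonic vi on degree 6 is C#m, whereas C comes from E minor. It is labeled bVI. But Gmaj7 (G–B–D–F#) is foreign: the diatonic iii on degree 3 is G#m, whereas Gmaj7 comes from E minor. It is labeled bIIImaj7. F#m7b5 (F#–A–C–E) doesn't fit — on degree 2 E major would have F#m (ii). F#m7b5 is the degree-2 chord of E minor, so it is the borrowed iiø7.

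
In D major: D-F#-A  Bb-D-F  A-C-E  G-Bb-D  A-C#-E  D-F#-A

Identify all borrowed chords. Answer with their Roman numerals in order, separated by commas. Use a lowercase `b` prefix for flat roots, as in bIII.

bVI, v, iv

The diatonic triads in D major are D, Em, F#m, G, A, Bm, C#dim. D–F#–A = D and A–C#–E = A both belong to that set. Bb–D–F is not: scale degree 6 in D major carries Bm (vi). In D minor the chord on that degree is Bb, so here it functions as bVI, borrowed from the parallel minor. A–C–E is not: scale degree 5 in D major carries A (V). In D minor the chord on that degree is Am, so here it functions as v, borrowed from the parallel minor. G–Bb–D doesn't fit — on degree 4 D major would have G (IV). Gm is the degree-4 chord of D minor, so it is the borrowed iv.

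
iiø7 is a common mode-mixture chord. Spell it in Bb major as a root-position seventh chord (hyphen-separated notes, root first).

The root, C, is scale degree 2 — the same note in Bb major and Bb minor; only the chord quality changes. Building the half-diminished-seventh chord from the parallel minor on C: C–Eb–Gb–Bb.

C-Eb-Gb-Bb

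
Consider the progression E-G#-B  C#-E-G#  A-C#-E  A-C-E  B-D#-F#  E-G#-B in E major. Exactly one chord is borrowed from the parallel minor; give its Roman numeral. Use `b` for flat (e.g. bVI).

iv

In E major the diatonic chords are E, F#m, G#m, A, B, C#m, D#dim. Of the given chords, E–G#–B = E, C#–E–G# = C#m, A–C#–E = A and B–D#–F# = B are diatonic. But A–C–E is foreign: the diatonic IV on degree 4 is A, whereas Am comes from E minor. It is labeled iv.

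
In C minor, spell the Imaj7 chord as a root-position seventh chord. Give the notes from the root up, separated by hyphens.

Imaj7 is built on scale degree 1, which is C in both C minor and its parallel. Building the major-seventh chord from the parallel major on C: C–E–G–B.

C-E-G-B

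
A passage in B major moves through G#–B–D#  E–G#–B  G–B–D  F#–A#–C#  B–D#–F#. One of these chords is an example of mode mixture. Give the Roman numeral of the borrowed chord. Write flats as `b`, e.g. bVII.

bVI

The diatonic triads in B major are B, C#m, D#m, E, F#, G#m, A#dim. G#–B–D# = G#m, E–G#–B = E, F#–A#–C# = F# and B–D#–F# = B are all diatonic. But G–B–D is foreign: the diatonic vi on degree 6 is G#m, whereas G comes from B minor. It is labeled bVI.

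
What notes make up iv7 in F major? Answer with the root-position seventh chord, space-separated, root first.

iv7 is built on scale degree 4, which is Bb in both F major and its parallel. Stacking thirds in F minor on Bb gives Bb–Db–F–Ab.

Bb Db F Ab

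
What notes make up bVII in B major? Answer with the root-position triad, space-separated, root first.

A C# E

The root of bVII is the lowered 7th degree: A# becomes A. Stacking thirds in B minor on A gives A–C#–E.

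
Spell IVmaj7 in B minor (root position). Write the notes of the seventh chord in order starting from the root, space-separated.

E G# B D#

The root, E, is scale degree 4 — the same note in B minor and B major; only the chord quality changes. Building the major-seventh chord from the parallel major on E: E–G#–B–D#.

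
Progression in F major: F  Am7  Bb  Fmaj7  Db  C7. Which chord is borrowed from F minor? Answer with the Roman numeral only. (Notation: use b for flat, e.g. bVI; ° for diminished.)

The diatonic triads in F major are F, Gm, Am, Bb, C, Dm, Edim. Of the given chords, F, Am7, Bb, Fmaj7 and C7 are diatonic. But Db (Db–F–Ab) is foreign: the diatonic vi on degree 6 is Dm, whereas Db comes from F minor. It is labeled bVI.

bVI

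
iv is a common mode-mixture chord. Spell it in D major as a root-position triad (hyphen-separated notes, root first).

iv is built on scale degree 4, which is G in both D major and its parallel. In D minor the chord on G is G–Bb–D.

G-Bb-D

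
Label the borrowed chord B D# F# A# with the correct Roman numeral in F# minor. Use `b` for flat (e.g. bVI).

IVmaj7

B is scale degree 4 in F# minor. B–D#–F#–A# is a major-seventh chord — the form found in F# major, not the diatonic iv (Bm). Borrowed into F# minor it is written IVmaj7.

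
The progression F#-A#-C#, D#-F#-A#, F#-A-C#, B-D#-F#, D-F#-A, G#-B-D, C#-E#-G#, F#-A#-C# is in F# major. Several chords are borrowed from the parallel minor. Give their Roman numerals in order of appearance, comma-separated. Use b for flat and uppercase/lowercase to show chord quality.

i, bVI, ii°

In F# major the diatonic chords are F#, G#m, A#m, B, C#, D#m, E#dim. Of the given chords, F#–A#–C# = F#, D#–F#–A# = D#m, B–D#–F# = B and C#–E#–G# = C# are diatonic. F#–A–C# is not: scale degree 1 in F# major carries F# (I). In F# minor the chord on that degree is F#m, so here it functions as i, borrowed from the parallel minor. D–F#–A doesn't fit — on degree 6 F# major would have D#m (vi). D is the degree-6 chord of F# minor, so it is the borrowed bVI. But G#–B–D is foreign: the diatonic ii on degree 2 is G#m, whereas G#dim comes from F# minor. It is labeled ii°.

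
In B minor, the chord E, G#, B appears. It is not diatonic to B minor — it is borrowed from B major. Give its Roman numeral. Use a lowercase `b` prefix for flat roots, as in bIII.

IV

The root E is the diatonic 4th degree of B minor; the borrowing shows in the chord quality. Diatonically B minor has Em (iv) on that degree; E–G#–B is instead the major chord native to B major, so it takes the label IV.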